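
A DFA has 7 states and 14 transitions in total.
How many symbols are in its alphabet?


Each state has exactly one transition per symbol.
|alphabet| = transitions / states = 14 / 7 = 2

2


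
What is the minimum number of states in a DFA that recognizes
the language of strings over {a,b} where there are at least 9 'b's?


States: count = 0, 1, ..., 8, and a final '>= 9' state.
Total: 9 + 1 = 10. Accept = '>= 9' state.

10


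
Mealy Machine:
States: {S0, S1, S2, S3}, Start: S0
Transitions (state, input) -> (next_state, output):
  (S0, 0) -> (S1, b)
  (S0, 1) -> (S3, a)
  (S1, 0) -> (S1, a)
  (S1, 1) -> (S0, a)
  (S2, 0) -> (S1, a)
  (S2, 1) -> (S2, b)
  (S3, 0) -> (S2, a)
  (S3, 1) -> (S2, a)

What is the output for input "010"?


Step-by-step:
  (S0, 0) -> (S1, b)
  (S1, 1) -> (S0, a)
  (S0, 0) -> (S1, b)

"bab"


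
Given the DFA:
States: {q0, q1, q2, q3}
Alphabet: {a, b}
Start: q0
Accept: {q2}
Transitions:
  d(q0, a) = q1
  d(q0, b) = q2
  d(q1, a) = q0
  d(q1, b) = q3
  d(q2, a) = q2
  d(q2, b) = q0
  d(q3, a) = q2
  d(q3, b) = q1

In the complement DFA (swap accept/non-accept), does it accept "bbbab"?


Trace: q0 -> q2 -> q0 -> q2 -> q2 -> q0
Final: q0
Original accept: {q2}
Complement: q0 is not in original accept

Yes, complement accepts (original rejects)


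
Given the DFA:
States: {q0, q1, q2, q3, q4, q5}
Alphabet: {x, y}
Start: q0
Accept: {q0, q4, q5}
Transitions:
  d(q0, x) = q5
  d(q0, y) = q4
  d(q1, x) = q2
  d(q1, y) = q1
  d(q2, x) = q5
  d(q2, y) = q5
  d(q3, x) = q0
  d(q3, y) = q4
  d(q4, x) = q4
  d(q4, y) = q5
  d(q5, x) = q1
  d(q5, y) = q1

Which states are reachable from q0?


BFS from q0:
  layer 0: {q0}
  layer 1: {q4, q5}
  layer 2: {q1}
  layer 3: {q2}

{q0, q1, q2, q4, q5}


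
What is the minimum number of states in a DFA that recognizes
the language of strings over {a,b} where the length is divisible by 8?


States track (length) mod 8.
Need 8 states: one per remainder 0..7; accept = remainder 0.

8


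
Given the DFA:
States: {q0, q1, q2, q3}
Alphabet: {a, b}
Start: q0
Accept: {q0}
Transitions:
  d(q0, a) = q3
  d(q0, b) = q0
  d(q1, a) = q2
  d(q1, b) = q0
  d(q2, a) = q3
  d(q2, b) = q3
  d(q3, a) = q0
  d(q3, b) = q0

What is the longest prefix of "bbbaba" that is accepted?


Run the DFA, marking each prefix where the state is accepting:
  "" -> q0 [accept]
  "b" -> q0 [accept]
  "bb" -> q0 [accept]
  "bbb" -> q0 [accept]
  "bbba" -> q3 [reject]
  "bbbab" -> q0 [accept]
  "bbbaba" -> q3 [reject]

"bbbab"


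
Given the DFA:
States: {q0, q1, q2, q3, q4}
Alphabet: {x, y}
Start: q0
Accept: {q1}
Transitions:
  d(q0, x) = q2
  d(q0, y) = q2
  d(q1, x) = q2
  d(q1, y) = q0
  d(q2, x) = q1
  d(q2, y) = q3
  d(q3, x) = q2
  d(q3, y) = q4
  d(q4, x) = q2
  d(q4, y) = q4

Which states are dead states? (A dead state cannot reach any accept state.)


Forward reachability from each state:
  q0 -> reaches accept state q1 (live)
  q1 -> reaches accept state q1 (live)
  q2 -> reaches accept state q1 (live)
  q3 -> reaches accept state q1 (live)
  q4 -> reaches accept state q1 (live)

None (all states can reach an accept state)


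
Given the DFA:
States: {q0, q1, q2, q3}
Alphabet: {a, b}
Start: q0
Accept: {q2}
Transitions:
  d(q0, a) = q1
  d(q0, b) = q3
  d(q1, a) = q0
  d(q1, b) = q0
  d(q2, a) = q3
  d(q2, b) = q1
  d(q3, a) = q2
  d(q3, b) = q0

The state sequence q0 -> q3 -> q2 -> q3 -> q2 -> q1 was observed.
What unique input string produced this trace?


Trace back each transition to find the symbol:
  q0 --[b]--> q3
  q3 --[a]--> q2
  q2 --[a]--> q3
  q3 --[a]--> q2
  q2 --[b]--> q1

"baaab"


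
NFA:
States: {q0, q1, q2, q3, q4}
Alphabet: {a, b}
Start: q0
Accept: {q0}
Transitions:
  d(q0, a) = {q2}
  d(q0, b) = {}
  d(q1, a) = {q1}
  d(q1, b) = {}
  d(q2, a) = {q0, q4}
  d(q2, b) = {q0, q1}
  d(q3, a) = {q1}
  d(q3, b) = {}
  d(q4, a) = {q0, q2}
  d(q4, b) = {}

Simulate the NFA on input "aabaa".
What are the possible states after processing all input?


Start: {q0}
  --a--> {q2}
  --a--> {q0, q4}
  --b--> {}
  --a--> {}
  --a--> {}

{} (empty set, no valid transitions)


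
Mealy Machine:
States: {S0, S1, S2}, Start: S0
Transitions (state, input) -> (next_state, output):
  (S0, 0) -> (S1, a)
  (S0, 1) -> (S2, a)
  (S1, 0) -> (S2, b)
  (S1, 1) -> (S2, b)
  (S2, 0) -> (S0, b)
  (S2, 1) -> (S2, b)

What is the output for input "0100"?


Step-by-step:
  (S0, 0) -> (S1, a)
  (S1, 1) -> (S2, b)
  (S2, 0) -> (S0, b)
  (S0, 0) -> (S1, a)

"abba"


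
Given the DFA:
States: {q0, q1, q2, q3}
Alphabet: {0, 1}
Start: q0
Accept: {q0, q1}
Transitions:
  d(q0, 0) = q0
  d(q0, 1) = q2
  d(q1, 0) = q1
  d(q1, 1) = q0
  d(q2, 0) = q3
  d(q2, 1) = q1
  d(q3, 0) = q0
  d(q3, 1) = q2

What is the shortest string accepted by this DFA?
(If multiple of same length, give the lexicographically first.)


BFS by string length (lex-first path to each state shown):
  len 0: q0<-""
Found accept state at length 0.

"" (empty string)


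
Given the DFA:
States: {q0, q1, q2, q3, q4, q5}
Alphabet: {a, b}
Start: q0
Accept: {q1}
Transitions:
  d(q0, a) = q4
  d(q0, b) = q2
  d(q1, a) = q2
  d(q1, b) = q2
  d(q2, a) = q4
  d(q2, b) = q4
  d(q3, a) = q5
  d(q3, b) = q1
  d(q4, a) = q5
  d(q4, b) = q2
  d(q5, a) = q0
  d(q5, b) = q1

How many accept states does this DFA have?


Accept states listed: {q1}
Counting: q1(1)

1


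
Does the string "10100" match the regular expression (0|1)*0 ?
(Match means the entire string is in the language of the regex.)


|string| = 5; first = '1'; last = '0'

Yes, "10100" matches (0|1)*0


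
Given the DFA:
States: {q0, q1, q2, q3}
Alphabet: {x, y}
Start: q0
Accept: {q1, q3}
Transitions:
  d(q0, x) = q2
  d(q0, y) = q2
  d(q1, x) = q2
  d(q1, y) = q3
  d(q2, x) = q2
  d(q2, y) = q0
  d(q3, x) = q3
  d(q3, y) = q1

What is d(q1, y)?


Looking up transition d(q1, y)

q3


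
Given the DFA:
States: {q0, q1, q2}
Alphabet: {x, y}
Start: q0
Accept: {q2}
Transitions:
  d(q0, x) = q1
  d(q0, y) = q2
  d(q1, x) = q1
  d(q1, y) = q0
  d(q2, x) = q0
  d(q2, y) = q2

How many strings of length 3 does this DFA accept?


Enumerating all length-3 strings:
  "xxx" -> q1 [reject]
  "xxy" -> q0 [reject]
  "xyx" -> q1 [reject]
  "xyy" -> q2 [accept]
  "yxx" -> q1 [reject]
  "yxy" -> q2 [accept]
  "yyx" -> q0 [reject]
  "yyy" -> q2 [accept]

3 out of 8


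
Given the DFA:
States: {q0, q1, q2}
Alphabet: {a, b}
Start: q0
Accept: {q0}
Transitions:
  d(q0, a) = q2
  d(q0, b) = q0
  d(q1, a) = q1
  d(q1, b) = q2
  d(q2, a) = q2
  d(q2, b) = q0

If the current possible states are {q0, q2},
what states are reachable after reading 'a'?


Apply transition on 'a' from each current state:
  d(q0, a) = q2
  d(q2, a) = q2

{q2}


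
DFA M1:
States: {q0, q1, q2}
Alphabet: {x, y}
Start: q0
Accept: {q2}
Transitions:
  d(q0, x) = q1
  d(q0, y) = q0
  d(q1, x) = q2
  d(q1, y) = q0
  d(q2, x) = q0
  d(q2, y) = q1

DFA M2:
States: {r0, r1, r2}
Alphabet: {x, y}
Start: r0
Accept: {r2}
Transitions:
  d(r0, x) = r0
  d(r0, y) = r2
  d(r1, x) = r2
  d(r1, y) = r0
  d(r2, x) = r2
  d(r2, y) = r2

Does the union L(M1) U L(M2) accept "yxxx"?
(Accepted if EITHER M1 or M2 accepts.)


M1: final=q0 accepted=False
M2: final=r2 accepted=True

Yes, union accepts


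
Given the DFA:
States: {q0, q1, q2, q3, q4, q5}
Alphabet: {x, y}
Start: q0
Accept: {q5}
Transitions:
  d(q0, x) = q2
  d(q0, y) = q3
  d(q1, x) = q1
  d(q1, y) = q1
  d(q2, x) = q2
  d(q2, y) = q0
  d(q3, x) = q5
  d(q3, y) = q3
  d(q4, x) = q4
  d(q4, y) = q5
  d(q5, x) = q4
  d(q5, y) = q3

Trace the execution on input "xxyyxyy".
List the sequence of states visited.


Input: xxyyxyy
d(q0, x) = q2
d(q2, x) = q2
d(q2, y) = q0
d(q0, y) = q3
d(q3, x) = q5
d(q5, y) = q3
d(q3, y) = q3


q0 -> q2 -> q2 -> q0 -> q3 -> q5 -> q3 -> q3


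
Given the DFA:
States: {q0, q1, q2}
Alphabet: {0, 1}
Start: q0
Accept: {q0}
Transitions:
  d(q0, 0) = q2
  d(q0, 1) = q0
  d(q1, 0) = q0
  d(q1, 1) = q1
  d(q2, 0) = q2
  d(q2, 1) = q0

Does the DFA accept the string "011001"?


Trace: q0 -> q2 -> q0 -> q0 -> q2 -> q2 -> q0
Final state: q0
Accept states: {q0}

Yes, accepted (final state q0 is an accept state)


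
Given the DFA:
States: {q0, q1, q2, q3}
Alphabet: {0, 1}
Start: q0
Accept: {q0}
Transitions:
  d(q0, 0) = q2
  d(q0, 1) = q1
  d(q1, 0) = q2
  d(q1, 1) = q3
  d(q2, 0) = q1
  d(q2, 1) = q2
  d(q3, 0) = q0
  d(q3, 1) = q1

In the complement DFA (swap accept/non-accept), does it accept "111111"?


Trace: q0 -> q1 -> q3 -> q1 -> q3 -> q1 -> q3
Final: q3
Original accept: {q0}
Complement: q3 is not in original accept

Yes, complement accepts (original rejects)


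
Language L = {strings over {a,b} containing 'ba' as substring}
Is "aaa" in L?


'ba' does not occur

No, "aaa" is not in L


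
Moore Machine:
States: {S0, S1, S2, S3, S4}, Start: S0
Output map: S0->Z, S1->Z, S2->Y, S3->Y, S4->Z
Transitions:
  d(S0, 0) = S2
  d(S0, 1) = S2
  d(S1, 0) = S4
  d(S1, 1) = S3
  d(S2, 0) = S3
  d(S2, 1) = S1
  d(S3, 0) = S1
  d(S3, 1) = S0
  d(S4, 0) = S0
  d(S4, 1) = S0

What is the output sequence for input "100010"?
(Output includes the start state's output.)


Start: S0 (output Z)
  --1--> S2 (output Y)
  --0--> S3 (output Y)
  --0--> S1 (output Z)
  --0--> S4 (output Z)
  --1--> S0 (output Z)
  --0--> S2 (output Y)

"ZYYZZZY"


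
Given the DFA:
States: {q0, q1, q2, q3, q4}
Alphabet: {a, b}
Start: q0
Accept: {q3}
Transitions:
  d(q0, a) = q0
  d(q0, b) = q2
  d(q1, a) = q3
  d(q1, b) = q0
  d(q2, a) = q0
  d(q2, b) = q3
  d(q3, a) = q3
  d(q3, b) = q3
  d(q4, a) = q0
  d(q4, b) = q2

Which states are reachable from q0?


BFS from q0:
  layer 0: {q0}
  layer 1: {q2}
  layer 2: {q3}

{q0, q2, q3}


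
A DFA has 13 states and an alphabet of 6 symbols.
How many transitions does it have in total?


Each state has exactly one transition per symbol.
13 * 6 = 78

78


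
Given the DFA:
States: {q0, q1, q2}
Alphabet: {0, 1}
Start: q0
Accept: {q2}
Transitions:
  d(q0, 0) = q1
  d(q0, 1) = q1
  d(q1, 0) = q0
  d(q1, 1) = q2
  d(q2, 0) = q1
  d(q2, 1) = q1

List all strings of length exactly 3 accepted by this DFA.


All strings of length 3: 8 total
Accepted: 0

None


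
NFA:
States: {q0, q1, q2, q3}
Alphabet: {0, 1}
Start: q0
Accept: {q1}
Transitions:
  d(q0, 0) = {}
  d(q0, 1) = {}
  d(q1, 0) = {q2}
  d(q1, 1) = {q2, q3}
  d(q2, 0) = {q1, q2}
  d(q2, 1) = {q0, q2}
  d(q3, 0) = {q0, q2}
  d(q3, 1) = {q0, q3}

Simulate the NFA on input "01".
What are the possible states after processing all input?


Start: {q0}
  --0--> {}
  --1--> {}

{} (empty set, no valid transitions)


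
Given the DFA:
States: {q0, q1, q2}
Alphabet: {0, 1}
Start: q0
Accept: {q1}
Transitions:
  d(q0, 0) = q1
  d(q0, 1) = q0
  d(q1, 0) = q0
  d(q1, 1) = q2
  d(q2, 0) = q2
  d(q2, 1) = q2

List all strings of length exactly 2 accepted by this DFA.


All strings of length 2: 4 total
Accepted: 1

"10"


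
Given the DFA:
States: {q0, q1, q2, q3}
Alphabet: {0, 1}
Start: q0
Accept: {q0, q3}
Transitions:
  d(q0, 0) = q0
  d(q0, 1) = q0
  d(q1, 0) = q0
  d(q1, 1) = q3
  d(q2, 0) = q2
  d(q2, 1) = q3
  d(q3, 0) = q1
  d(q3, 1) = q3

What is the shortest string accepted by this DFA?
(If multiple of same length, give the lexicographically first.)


BFS by string length (lex-first path to each state shown):
  len 0: q0<-""
Found accept state at length 0.

"" (empty string)


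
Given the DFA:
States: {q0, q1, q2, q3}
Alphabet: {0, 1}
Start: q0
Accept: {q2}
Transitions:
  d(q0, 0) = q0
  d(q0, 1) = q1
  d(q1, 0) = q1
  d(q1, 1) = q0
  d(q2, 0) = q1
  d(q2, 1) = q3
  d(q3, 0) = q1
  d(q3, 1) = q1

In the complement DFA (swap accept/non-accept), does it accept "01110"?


Trace: q0 -> q0 -> q1 -> q0 -> q1 -> q1
Final: q1
Original accept: {q2}
Complement: q1 is not in original accept

Yes, complement accepts (original rejects)


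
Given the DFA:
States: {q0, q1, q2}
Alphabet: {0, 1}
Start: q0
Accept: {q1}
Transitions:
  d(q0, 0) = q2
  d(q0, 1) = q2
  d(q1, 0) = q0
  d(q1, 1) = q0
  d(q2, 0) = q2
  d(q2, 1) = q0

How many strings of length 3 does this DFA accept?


Enumerating all length-3 strings:
  "000" -> q2 [reject]
  "001" -> q0 [reject]
  "010" -> q2 [reject]
  "011" -> q2 [reject]
  "100" -> q2 [reject]
  "101" -> q0 [reject]
  "110" -> q2 [reject]
  "111" -> q2 [reject]

0 out of 8


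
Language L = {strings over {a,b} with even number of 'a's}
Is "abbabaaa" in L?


count('a') = 5; 5 mod 2 = 1

No, "abbabaaa" is not in L


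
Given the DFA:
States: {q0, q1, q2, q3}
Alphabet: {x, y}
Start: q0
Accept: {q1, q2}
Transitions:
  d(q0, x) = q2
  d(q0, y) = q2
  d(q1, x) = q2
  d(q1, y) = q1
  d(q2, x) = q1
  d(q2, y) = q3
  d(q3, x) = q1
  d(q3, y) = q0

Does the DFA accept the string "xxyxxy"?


Trace: q0 -> q2 -> q1 -> q1 -> q2 -> q1 -> q1
Final state: q1
Accept states: {q1, q2}

Yes, accepted (final state q1 is an accept state)


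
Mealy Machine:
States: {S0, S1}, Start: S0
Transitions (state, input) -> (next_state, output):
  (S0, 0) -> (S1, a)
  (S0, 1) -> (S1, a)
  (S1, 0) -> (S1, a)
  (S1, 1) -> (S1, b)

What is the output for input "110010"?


Step-by-step:
  (S0, 1) -> (S1, a)
  (S1, 1) -> (S1, b)
  (S1, 0) -> (S1, a)
  (S1, 0) -> (S1, a)
  (S1, 1) -> (S1, b)
  (S1, 0) -> (S1, a)

"abaaba"


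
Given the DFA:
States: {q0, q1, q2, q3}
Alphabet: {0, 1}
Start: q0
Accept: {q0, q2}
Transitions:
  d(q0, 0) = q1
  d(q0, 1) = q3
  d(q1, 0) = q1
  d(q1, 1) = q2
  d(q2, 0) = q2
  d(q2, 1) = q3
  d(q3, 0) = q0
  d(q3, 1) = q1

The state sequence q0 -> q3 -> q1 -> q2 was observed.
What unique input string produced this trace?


Trace back each transition to find the symbol:
  q0 --[1]--> q3
  q3 --[1]--> q1
  q1 --[1]--> q2

"111"


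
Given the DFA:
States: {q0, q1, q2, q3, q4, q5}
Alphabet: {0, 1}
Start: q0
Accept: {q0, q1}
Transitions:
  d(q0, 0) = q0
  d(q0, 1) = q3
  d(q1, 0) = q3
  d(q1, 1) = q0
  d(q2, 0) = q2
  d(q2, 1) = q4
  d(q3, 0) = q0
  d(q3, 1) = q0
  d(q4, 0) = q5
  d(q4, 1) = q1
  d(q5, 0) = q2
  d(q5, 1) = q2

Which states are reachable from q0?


BFS from q0:
  layer 0: {q0}
  layer 1: {q3}

{q0, q3}


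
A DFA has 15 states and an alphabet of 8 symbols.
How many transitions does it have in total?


Each state has exactly one transition per symbol.
15 * 8 = 120

120


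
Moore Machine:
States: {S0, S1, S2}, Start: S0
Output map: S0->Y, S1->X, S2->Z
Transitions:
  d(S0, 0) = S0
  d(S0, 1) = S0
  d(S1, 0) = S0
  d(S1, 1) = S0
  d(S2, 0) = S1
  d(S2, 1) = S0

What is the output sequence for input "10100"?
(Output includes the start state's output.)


Start: S0 (output Y)
  --1--> S0 (output Y)
  --0--> S0 (output Y)
  --1--> S0 (output Y)
  --0--> S0 (output Y)
  --0--> S0 (output Y)

"YYYYYY"


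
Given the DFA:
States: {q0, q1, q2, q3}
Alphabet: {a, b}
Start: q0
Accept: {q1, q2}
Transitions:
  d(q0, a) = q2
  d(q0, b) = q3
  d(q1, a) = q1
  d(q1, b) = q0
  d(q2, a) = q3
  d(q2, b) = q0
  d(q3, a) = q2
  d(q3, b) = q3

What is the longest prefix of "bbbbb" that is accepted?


Run the DFA, marking each prefix where the state is accepting:
  "" -> q0 [reject]
  "b" -> q3 [reject]
  "bb" -> q3 [reject]
  "bbb" -> q3 [reject]
  "bbbb" -> q3 [reject]
  "bbbbb" -> q3 [reject]

No prefix is accepted


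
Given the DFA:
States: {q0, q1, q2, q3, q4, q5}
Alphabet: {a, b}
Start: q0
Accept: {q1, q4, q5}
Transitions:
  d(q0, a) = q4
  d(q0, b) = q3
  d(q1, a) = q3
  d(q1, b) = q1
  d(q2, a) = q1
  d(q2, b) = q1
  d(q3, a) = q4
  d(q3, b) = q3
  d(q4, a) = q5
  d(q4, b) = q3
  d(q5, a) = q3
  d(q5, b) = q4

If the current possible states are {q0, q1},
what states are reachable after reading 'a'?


Apply transition on 'a' from each current state:
  d(q0, a) = q4
  d(q1, a) = q3

{q3, q4}


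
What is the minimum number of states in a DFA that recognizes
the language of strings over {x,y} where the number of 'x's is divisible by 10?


States track (count of 'x') mod 10.
Need 10 states: one per remainder 0..9; accept = remainder 0.

10


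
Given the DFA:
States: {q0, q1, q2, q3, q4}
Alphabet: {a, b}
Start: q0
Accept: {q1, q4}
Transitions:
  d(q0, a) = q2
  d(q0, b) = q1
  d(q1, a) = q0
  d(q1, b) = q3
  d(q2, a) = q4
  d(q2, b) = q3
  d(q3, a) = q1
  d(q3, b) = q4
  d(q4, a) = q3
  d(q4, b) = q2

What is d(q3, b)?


Looking up transition d(q3, b)

q4


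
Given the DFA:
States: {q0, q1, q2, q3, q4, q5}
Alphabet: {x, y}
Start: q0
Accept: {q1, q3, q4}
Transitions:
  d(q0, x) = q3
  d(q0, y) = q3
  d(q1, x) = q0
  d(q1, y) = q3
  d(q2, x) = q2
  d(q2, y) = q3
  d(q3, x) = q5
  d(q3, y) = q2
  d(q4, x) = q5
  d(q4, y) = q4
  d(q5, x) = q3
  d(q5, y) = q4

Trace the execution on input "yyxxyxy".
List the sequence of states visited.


Input: yyxxyxy
d(q0, y) = q3
d(q3, y) = q2
d(q2, x) = q2
d(q2, x) = q2
d(q2, y) = q3
d(q3, x) = q5
d(q5, y) = q4


q0 -> q3 -> q2 -> q2 -> q2 -> q3 -> q5 -> q4


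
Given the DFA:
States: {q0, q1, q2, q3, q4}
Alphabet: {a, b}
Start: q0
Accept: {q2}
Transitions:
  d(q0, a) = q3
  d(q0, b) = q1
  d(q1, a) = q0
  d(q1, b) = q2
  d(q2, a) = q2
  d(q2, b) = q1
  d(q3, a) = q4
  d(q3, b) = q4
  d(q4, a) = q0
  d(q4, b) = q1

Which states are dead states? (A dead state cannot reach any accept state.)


Forward reachability from each state:
  q0 -> reaches accept state q2 (live)
  q1 -> reaches accept state q2 (live)
  q2 -> reaches accept state q2 (live)
  q3 -> reaches accept state q2 (live)
  q4 -> reaches accept state q2 (live)

None (all states can reach an accept state)


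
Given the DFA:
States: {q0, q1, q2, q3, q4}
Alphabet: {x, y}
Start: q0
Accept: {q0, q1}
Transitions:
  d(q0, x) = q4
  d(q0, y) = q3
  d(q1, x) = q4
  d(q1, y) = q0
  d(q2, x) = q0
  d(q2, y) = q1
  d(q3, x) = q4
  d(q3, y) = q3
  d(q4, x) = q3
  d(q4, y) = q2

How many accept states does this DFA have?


Accept states listed: {q0, q1}
Counting: q0(1) q1(2)

2


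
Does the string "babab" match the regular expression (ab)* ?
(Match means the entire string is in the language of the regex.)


|string| = 5; first = 'b'; last = 'b'

No, "babab" does not match (ab)*


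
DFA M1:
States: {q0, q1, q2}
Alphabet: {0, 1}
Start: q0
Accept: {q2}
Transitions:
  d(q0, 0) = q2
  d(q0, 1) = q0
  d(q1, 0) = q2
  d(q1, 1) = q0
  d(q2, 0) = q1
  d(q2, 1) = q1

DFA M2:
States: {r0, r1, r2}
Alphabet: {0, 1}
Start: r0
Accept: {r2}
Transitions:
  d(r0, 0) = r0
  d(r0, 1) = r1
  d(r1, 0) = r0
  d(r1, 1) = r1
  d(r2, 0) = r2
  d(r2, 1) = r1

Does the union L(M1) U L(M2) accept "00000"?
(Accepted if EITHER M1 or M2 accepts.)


M1: final=q2 accepted=True
M2: final=r0 accepted=False

Yes, union accepts


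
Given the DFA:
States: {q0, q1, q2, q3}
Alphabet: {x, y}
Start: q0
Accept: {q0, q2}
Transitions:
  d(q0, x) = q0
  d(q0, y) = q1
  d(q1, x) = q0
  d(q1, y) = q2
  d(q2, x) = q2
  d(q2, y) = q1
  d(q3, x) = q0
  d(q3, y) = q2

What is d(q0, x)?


Looking up transition d(q0, x)

q0


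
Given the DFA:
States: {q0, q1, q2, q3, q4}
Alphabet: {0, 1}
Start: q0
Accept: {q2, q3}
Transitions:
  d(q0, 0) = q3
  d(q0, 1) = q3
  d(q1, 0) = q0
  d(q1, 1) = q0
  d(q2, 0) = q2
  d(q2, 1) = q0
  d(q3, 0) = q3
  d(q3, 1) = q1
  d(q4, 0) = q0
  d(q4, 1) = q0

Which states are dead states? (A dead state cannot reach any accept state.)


Forward reachability from each state:
  q0 -> reaches accept state q3 (live)
  q1 -> reaches accept state q3 (live)
  q2 -> reaches accept state q2 (live)
  q3 -> reaches accept state q3 (live)
  q4 -> reaches accept state q3 (live)

None (all states can reach an accept state)


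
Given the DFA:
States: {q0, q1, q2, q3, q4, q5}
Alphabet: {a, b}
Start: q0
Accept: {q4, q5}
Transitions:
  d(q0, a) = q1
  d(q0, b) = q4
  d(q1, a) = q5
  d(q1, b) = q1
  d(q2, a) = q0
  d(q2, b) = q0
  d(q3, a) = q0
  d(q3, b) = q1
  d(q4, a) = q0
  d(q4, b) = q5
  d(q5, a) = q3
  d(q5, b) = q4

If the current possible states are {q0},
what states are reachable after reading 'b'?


Apply transition on 'b' from each current state:
  d(q0, b) = q4

{q4}


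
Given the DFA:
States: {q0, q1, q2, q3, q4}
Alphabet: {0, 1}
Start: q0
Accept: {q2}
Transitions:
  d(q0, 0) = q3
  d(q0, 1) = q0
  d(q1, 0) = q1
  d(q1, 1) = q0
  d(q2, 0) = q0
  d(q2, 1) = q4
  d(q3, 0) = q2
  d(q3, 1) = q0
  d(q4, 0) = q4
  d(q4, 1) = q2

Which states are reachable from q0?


BFS from q0:
  layer 0: {q0}
  layer 1: {q3}
  layer 2: {q2}
  layer 3: {q4}

{q0, q2, q3, q4}


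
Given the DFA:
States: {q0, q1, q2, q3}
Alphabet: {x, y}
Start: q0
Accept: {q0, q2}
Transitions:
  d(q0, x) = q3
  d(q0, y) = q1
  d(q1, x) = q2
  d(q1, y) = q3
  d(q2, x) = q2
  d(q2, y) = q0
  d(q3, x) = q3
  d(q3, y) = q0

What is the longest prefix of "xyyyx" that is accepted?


Run the DFA, marking each prefix where the state is accepting:
  "" -> q0 [accept]
  "x" -> q3 [reject]
  "xy" -> q0 [accept]
  "xyy" -> q1 [reject]
  "xyyy" -> q3 [reject]
  "xyyyx" -> q3 [reject]

"xy"


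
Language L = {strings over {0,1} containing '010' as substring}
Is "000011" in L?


'010' does not occur

No, "000011" is not in L


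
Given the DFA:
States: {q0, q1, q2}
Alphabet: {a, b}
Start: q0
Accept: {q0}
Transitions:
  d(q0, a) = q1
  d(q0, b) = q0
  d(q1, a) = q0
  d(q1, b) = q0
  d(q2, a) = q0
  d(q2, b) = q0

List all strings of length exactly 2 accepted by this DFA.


All strings of length 2: 4 total
Accepted: 3

"aa", "ab", "bb"


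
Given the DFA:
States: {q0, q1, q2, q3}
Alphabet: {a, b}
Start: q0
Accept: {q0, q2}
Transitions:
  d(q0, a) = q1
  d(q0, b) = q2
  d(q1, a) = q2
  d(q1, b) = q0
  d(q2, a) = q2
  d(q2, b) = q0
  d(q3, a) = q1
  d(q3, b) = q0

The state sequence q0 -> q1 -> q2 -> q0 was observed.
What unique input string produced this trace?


Trace back each transition to find the symbol:
  q0 --[a]--> q1
  q1 --[a]--> q2
  q2 --[b]--> q0

"aab"


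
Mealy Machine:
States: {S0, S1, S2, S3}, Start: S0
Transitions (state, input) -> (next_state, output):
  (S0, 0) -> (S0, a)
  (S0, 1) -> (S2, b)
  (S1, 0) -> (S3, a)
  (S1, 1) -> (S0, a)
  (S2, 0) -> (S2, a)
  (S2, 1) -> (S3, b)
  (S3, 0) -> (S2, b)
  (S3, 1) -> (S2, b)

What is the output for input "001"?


Step-by-step:
  (S0, 0) -> (S0, a)
  (S0, 0) -> (S0, a)
  (S0, 1) -> (S2, b)

"aab"


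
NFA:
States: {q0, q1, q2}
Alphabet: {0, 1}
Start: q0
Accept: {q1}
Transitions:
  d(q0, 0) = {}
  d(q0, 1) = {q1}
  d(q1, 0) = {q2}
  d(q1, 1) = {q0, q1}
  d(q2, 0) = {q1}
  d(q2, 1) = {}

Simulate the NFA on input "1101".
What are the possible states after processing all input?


Start: {q0}
  --1--> {q1}
  --1--> {q0, q1}
  --0--> {q2}
  --1--> {}

{} (empty set, no valid transitions)


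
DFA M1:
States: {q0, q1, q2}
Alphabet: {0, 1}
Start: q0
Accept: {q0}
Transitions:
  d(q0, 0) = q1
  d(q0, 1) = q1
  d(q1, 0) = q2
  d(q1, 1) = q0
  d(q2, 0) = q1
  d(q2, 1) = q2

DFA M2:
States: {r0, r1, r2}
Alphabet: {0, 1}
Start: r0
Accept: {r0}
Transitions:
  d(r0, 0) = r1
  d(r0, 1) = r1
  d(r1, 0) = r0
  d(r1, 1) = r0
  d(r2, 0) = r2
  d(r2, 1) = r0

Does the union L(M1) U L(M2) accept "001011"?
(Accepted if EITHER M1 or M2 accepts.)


M1: final=q1 accepted=False
M2: final=r0 accepted=True

Yes, union accepts


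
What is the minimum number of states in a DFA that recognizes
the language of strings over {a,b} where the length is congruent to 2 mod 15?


States track (length) mod 15.
Need 15 states: one per remainder 0..14; accept = remainder 2.

15


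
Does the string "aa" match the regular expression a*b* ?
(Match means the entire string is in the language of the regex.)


|string| = 2; first = 'a'; last = 'a'

Yes, "aa" matches a*b*


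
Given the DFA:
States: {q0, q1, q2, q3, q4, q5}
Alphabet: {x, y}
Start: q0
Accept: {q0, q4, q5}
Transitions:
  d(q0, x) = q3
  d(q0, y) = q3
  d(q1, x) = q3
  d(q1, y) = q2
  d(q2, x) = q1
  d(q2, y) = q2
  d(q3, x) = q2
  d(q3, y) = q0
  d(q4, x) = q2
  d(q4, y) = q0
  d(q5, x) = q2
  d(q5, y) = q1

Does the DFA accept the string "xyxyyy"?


Trace: q0 -> q3 -> q0 -> q3 -> q0 -> q3 -> q0
Final state: q0
Accept states: {q0, q4, q5}

Yes, accepted (final state q0 is an accept state)


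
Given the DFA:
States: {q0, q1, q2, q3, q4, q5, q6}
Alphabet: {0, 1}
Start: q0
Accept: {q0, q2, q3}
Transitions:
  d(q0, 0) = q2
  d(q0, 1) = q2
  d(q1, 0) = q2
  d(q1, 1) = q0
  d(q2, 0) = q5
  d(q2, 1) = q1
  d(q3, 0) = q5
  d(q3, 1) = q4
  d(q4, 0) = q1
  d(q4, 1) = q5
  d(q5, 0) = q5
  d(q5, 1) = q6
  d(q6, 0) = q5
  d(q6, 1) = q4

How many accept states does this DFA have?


Accept states listed: {q0, q2, q3}
Counting: q0(1) q2(2) q3(3)

3


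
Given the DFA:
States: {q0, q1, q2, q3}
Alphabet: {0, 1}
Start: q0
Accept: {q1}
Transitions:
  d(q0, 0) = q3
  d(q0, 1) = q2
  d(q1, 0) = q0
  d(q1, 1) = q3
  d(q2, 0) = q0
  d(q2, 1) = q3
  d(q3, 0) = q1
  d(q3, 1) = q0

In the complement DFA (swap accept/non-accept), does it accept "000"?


Trace: q0 -> q3 -> q1 -> q0
Final: q0
Original accept: {q1}
Complement: q0 is not in original accept

Yes, complement accepts (original rejects)


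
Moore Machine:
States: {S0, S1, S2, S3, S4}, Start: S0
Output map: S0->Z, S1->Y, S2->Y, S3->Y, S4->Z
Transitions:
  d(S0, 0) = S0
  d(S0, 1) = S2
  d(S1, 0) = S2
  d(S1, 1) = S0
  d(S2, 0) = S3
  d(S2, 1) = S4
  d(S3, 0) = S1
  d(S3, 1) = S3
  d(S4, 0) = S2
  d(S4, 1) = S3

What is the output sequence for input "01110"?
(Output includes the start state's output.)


Start: S0 (output Z)
  --0--> S0 (output Z)
  --1--> S2 (output Y)
  --1--> S4 (output Z)
  --1--> S3 (output Y)
  --0--> S1 (output Y)

"ZZYZYY"


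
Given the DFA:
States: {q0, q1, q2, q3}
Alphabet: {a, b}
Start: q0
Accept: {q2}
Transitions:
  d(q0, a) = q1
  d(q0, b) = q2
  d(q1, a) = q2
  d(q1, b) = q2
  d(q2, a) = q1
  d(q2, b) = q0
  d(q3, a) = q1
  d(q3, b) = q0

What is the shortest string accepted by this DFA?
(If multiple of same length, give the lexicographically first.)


BFS by string length (lex-first path to each state shown):
  len 0: q0<-""
  len 1: q1<-"a", q2<-"b"
Found accept state at length 1.

"b"


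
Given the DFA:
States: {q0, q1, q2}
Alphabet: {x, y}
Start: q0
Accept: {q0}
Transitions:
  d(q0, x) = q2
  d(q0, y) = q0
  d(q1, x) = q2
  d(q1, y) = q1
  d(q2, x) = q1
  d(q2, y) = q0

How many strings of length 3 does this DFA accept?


Enumerating all length-3 strings:
  "xxx" -> q2 [reject]
  "xxy" -> q1 [reject]
  "xyx" -> q2 [reject]
  "xyy" -> q0 [accept]
  "yxx" -> q1 [reject]
  "yxy" -> q0 [accept]
  "yyx" -> q2 [reject]
  "yyy" -> q0 [accept]

3 out of 8


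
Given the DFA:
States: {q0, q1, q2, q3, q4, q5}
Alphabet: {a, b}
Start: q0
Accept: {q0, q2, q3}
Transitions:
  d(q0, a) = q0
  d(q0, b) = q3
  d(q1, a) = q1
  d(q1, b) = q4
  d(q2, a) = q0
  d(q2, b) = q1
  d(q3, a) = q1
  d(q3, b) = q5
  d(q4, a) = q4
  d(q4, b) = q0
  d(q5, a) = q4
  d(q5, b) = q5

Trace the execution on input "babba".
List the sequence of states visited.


Input: babba
d(q0, b) = q3
d(q3, a) = q1
d(q1, b) = q4
d(q4, b) = q0
d(q0, a) = q0


q0 -> q3 -> q1 -> q4 -> q0 -> q0


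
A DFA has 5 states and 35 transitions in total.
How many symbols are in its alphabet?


Each state has exactly one transition per symbol.
|alphabet| = transitions / states = 35 / 5 = 7

7


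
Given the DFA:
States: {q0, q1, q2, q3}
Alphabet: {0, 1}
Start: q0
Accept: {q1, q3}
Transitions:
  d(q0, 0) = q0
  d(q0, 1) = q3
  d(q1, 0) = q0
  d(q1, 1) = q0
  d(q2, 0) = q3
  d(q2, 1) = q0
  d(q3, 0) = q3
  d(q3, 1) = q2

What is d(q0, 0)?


Looking up transition d(q0, 0)

q0


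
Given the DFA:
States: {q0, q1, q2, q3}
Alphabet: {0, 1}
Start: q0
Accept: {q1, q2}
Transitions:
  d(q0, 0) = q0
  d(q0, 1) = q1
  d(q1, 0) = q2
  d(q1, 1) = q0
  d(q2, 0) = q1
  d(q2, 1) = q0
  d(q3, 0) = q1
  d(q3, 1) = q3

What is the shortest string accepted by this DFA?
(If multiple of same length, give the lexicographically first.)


BFS by string length (lex-first path to each state shown):
  len 0: q0<-""
  len 1: q0<-"0", q1<-"1"
Found accept state at length 1.

"1"


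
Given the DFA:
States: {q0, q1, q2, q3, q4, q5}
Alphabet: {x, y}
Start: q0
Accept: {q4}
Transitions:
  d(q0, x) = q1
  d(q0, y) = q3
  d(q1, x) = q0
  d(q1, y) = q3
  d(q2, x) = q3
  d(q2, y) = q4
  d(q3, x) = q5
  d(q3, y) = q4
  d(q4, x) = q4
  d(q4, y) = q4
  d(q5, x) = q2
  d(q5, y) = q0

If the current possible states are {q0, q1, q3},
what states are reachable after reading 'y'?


Apply transition on 'y' from each current state:
  d(q0, y) = q3
  d(q1, y) = q3
  d(q3, y) = q4

{q3, q4}


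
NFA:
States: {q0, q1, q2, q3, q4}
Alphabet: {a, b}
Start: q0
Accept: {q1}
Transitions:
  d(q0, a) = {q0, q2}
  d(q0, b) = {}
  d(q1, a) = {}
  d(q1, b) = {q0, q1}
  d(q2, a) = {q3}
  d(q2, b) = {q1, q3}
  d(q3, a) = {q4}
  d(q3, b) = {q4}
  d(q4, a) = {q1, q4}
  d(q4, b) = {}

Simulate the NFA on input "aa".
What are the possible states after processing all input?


Start: {q0}
  --a--> {q0, q2}
  --a--> {q0, q2, q3}

{q0, q2, q3}


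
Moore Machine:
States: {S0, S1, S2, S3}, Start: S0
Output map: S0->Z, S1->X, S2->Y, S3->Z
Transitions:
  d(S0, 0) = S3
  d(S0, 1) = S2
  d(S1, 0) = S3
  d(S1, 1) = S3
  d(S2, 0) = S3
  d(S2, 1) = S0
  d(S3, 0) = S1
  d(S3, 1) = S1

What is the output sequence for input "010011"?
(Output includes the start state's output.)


Start: S0 (output Z)
  --0--> S3 (output Z)
  --1--> S1 (output X)
  --0--> S3 (output Z)
  --0--> S1 (output X)
  --1--> S3 (output Z)
  --1--> S1 (output X)

"ZZXZXZX"


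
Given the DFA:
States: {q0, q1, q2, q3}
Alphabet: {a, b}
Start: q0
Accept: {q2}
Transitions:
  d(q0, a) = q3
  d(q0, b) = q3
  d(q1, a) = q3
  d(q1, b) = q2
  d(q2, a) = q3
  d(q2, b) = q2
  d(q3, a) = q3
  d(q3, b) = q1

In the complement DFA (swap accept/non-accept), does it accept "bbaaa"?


Trace: q0 -> q3 -> q1 -> q3 -> q3 -> q3
Final: q3
Original accept: {q2}
Complement: q3 is not in original accept

Yes, complement accepts (original rejects)


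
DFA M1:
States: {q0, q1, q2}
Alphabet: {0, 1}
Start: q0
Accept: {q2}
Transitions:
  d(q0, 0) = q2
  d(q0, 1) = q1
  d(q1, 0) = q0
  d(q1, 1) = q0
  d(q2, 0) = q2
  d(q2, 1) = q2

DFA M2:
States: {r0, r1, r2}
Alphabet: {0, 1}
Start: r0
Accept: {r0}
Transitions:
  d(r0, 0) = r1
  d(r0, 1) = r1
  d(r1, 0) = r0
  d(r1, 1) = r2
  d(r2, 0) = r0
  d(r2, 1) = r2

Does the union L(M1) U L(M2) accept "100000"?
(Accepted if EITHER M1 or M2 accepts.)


M1: final=q2 accepted=True
M2: final=r0 accepted=True

Yes, union accepts


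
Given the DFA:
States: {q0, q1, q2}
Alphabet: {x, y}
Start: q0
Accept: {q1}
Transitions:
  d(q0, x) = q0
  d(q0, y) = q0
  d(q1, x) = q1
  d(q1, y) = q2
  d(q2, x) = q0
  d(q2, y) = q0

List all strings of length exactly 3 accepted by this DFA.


All strings of length 3: 8 total
Accepted: 0

None


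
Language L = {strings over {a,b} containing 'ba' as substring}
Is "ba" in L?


'ba' occurs at index 0

Yes, "ba" is in L


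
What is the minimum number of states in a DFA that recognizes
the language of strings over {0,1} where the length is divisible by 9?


States track (length) mod 9.
Need 9 states: one per remainder 0..8; accept = remainder 0.

9


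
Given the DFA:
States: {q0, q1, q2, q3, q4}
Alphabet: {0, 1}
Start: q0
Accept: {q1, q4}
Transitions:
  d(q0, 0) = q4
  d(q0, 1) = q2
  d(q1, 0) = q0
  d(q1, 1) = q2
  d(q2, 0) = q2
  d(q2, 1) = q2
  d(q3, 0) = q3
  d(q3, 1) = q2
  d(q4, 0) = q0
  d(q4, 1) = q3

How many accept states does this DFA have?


Accept states listed: {q1, q4}
Counting: q1(1) q4(2)

2


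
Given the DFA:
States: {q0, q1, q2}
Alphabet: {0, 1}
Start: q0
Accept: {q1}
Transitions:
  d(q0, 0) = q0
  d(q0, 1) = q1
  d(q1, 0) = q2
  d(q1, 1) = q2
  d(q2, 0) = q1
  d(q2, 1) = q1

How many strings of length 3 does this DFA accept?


Enumerating all length-3 strings:
  "000" -> q0 [reject]
  "001" -> q1 [accept]
  "010" -> q2 [reject]
  "011" -> q2 [reject]
  "100" -> q1 [accept]
  "101" -> q1 [accept]
  "110" -> q1 [accept]
  "111" -> q1 [accept]

5 out of 8


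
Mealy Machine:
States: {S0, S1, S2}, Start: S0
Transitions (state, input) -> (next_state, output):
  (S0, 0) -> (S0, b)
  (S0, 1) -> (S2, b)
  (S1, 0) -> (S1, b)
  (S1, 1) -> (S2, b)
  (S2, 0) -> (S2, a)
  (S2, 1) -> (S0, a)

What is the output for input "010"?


Step-by-step:
  (S0, 0) -> (S0, b)
  (S0, 1) -> (S2, b)
  (S2, 0) -> (S2, a)

"bba"


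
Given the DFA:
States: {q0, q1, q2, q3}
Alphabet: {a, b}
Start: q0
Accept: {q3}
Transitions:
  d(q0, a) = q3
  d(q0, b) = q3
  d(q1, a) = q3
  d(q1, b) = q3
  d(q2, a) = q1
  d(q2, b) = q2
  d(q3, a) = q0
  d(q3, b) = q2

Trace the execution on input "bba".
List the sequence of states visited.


Input: bba
d(q0, b) = q3
d(q3, b) = q2
d(q2, a) = q1


q0 -> q3 -> q2 -> q1


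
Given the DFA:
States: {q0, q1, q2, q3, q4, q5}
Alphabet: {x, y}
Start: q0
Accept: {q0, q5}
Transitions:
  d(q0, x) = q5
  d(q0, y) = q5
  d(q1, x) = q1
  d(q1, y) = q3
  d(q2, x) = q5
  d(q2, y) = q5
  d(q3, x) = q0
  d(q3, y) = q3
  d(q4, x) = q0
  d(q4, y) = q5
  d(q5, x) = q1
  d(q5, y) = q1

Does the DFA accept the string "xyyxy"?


Trace: q0 -> q5 -> q1 -> q3 -> q0 -> q5
Final state: q5
Accept states: {q0, q5}

Yes, accepted (final state q5 is an accept state)


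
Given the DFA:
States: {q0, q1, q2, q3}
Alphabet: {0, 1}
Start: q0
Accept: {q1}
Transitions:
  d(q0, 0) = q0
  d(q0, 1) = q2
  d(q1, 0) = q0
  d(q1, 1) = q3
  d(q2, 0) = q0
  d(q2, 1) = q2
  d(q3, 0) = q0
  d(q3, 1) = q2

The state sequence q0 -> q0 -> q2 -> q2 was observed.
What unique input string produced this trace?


Trace back each transition to find the symbol:
  q0 --[0]--> q0
  q0 --[1]--> q2
  q2 --[1]--> q2

"011"


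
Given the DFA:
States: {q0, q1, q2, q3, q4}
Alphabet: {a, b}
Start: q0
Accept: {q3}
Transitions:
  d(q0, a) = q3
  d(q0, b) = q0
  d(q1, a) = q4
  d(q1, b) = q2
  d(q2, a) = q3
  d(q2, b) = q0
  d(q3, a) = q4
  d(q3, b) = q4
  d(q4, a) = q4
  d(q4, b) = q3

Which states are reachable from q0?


BFS from q0:
  layer 0: {q0}
  layer 1: {q3}
  layer 2: {q4}

{q0, q3, q4}


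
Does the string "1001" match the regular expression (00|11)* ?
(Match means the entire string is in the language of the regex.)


|string| = 4; first = '1'; last = '1'

No, "1001" does not match (00|11)*


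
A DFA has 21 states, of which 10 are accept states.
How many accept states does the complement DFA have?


Complement swaps accept and non-accept states.
21 - 10 = 11

11


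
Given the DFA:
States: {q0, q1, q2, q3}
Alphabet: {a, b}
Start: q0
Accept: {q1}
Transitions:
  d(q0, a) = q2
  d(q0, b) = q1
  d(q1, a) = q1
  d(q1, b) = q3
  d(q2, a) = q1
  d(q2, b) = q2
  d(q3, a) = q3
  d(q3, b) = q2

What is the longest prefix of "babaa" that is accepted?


Run the DFA, marking each prefix where the state is accepting:
  "" -> q0 [reject]
  "b" -> q1 [accept]
  "ba" -> q1 [accept]
  "bab" -> q3 [reject]
  "baba" -> q3 [reject]
  "babaa" -> q3 [reject]

"ba"


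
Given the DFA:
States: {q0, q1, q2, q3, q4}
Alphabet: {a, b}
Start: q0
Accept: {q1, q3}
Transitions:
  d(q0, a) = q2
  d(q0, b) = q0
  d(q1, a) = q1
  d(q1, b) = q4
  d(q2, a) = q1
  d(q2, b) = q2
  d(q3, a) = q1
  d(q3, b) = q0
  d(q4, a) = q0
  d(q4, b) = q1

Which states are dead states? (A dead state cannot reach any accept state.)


Forward reachability from each state:
  q0 -> reaches accept state q1 (live)
  q1 -> reaches accept state q1 (live)
  q2 -> reaches accept state q1 (live)
  q3 -> reaches accept state q1 (live)
  q4 -> reaches accept state q1 (live)

None (all states can reach an accept state)


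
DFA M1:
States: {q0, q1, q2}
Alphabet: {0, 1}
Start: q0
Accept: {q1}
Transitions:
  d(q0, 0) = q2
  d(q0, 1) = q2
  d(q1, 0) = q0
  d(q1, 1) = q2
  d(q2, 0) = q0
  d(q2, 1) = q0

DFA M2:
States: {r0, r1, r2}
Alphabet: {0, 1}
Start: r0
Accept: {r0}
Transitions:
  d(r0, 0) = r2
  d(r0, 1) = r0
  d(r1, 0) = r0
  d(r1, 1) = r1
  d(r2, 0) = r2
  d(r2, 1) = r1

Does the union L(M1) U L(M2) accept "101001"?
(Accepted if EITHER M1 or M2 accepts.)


M1: final=q0 accepted=False
M2: final=r1 accepted=False

No, union rejects (neither accepts)


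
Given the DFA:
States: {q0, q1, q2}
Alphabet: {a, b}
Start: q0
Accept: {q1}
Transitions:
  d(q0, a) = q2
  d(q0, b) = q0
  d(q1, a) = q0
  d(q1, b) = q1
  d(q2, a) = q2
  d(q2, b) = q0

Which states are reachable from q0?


BFS from q0:
  layer 0: {q0}
  layer 1: {q2}

{q0, q2}


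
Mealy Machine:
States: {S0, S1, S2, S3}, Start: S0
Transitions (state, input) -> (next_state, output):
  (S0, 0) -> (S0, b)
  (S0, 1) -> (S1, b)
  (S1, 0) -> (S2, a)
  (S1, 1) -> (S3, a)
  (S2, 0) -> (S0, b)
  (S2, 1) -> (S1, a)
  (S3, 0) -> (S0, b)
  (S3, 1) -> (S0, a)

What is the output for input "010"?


Step-by-step:
  (S0, 0) -> (S0, b)
  (S0, 1) -> (S1, b)
  (S1, 0) -> (S2, a)

"bba"


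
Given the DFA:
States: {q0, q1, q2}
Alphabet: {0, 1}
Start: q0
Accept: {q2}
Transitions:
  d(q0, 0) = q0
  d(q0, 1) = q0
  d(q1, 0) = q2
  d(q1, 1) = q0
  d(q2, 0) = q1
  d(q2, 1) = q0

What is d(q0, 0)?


Looking up transition d(q0, 0)

q0


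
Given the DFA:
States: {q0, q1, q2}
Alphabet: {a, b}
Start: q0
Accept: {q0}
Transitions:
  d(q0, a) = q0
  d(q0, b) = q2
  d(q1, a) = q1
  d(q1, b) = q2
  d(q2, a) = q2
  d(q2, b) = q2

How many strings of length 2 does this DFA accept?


Enumerating all length-2 strings:
  "aa" -> q0 [accept]
  "ab" -> q2 [reject]
  "ba" -> q2 [reject]
  "bb" -> q2 [reject]

1 out of 4


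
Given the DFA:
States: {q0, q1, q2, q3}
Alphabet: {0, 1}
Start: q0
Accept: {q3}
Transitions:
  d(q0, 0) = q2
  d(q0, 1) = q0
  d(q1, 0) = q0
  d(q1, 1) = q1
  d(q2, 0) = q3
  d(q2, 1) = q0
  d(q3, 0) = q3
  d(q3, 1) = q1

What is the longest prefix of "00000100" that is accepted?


Run the DFA, marking each prefix where the state is accepting:
  "" -> q0 [reject]
  "0" -> q2 [reject]
  "00" -> q3 [accept]
  "000" -> q3 [accept]
  "0000" -> q3 [accept]
  "00000" -> q3 [accept]
  "000001" -> q1 [reject]
  "0000010" -> q0 [reject]
  "00000100" -> q2 [reject]

"00000"


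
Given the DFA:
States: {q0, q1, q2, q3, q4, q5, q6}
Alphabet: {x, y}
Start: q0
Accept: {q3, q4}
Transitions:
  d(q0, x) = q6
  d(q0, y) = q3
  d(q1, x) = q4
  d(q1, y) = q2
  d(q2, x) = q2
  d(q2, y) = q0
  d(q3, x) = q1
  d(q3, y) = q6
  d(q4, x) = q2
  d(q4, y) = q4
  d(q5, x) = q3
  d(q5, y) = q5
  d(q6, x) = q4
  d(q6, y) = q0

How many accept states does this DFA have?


Accept states listed: {q3, q4}
Counting: q3(1) q4(2)

2


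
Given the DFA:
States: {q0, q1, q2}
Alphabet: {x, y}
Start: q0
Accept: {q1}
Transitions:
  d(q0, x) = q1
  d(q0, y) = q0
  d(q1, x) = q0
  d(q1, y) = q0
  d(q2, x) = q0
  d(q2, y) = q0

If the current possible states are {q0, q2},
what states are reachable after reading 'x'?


Apply transition on 'x' from each current state:
  d(q0, x) = q1
  d(q2, x) = q0

{q0, q1}


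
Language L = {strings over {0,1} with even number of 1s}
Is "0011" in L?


count('1') = 2; 2 mod 2 = 0

Yes, "0011" is in L


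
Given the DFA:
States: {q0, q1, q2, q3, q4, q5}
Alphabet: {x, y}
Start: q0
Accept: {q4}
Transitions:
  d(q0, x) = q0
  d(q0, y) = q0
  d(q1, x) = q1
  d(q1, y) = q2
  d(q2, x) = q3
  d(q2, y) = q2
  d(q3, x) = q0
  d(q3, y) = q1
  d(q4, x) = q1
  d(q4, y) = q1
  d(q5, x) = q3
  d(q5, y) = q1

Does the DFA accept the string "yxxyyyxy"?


Trace: q0 -> q0 -> q0 -> q0 -> q0 -> q0 -> q0 -> q0 -> q0
Final state: q0
Accept states: {q4}

No, rejected (final state q0 is not an accept state)


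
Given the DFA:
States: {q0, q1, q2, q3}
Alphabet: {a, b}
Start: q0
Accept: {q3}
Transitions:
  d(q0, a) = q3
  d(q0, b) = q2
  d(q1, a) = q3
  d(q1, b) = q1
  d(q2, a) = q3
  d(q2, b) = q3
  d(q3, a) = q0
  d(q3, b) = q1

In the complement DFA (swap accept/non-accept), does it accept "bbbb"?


Trace: q0 -> q2 -> q3 -> q1 -> q1
Final: q1
Original accept: {q3}
Complement: q1 is not in original accept

Yes, complement accepts (original rejects)


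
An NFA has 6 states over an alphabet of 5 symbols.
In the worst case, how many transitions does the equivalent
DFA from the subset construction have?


Subset construction: one DFA state per subset of NFA states = 2^6 = 64 states.
Each DFA state has 5 outgoing transitions: 64 * 5 = 320

320
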